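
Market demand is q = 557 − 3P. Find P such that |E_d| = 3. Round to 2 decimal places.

139.25

Set −bP/(a − bP) = −3 ⇒ bP = 3(a − bP) ⇒ bP(1+3) = 3·a.
P = 3·557/(3·4) = 139.25.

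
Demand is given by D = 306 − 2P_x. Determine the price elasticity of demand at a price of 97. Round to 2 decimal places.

At P_x = 97, D = 112.
dD/dP_x = −2.
Point elasticity E = (dD/dP_x)·(P_x/D) = -2 × 97/112 ≈ -1.73.
|E| > 1, so demand is elastic at this price.

-1.73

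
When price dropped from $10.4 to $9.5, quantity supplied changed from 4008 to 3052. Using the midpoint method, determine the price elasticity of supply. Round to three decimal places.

%ΔQ = (3052 − 4008)/[(4008 + 3052)/2] = -956/3530 ≈ -0.2708.
%Δp = (9.5 − 10.4)/[(10.4 + 9.5)/2] = -0.9/9.95 ≈ -0.0905.
Arc elasticity E = %ΔQ/%Δp ≈ -0.2708/-0.0905 ≈ 2.994.
|E| > 1: supply is elastic over this range.

2.994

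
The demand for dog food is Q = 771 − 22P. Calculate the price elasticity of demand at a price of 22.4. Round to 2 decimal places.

At P = 22.4, Q = 278.2.
dQ/dP = −22.
Point elasticity E = (dQ/dP)·(P/Q) = -22 × 22.4/278.2 ≈ -1.77.
|E| > 1, so demand is elastic at this price.

-1.77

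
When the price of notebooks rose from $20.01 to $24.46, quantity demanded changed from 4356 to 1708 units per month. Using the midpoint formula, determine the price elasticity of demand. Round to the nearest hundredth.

%ΔQ = (1708 − 4356)/[(4356 + 1708)/2] = -2648/3032 ≈ -0.8734.
%ΔP = (24.46 − 20.01)/[(20.01 + 24.46)/2] = 4.45/22.235 ≈ 0.2001.
Arc elasticity E = %ΔQ/%ΔP ≈ -0.8734/0.2001 ≈ -4.36.
|E| > 1: demand is elastic over this range.

-4.36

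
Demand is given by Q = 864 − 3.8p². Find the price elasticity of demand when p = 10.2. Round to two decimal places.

At p = 10.2, Q = 468.648.
dQ/dp = −2·3.8·p = −77.52.
Point elasticity E = (dQ/dp)·(p/Q) = -77.52 × 10.2/468.648 ≈ -1.69.
|E| > 1, so demand is elastic at this price.

-1.69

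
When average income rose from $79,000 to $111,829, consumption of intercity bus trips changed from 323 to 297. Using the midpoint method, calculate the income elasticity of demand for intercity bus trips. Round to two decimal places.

-0.24

%ΔQ = (297 − 323)/[(323+297)/2] = -26/310 ≈ -0.0839.
%ΔI = (111,829 − 79,000)/[(79,000+111,829)/2] = 32829/95414.5 ≈ 0.3441.
E_I = %ΔQ/%ΔI ≈ -0.24.
E_I < 0: inferior good.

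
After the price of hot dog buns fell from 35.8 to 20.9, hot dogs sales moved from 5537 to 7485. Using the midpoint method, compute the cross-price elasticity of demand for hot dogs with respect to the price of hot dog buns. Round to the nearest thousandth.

%ΔQ_x = (7485 − 5537)/[(5537+7485)/2] = 1948/6511 ≈ 0.2992.
%ΔP_y = (20.9 − 35.8)/[(35.8+20.9)/2] ≈ -0.5256.
E_xy = 0.2992/-0.5256 ≈ -0.569.
E_xy < 0, so hot dogs and hot dog buns are complements.

-0.569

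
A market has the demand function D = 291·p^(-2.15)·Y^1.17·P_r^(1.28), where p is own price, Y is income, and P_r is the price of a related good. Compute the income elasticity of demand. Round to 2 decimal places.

1.17

For a Cobb–Douglas (constant-elasticity) form D = A·Y^α·…, the elasticity with respect to Y equals the exponent α at every point.
Here the exponent on Y is 1.17, so the income elasticity of demand is 1.17.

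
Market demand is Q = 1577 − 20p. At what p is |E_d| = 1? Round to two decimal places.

39.43

For linear demand Q = a − bp, E = −bp/(a − bp). |E| = 1 ⇒ bp = a − bp ⇒ p = a/(2b).
p = 1577/(2·20) ≈ 39.43.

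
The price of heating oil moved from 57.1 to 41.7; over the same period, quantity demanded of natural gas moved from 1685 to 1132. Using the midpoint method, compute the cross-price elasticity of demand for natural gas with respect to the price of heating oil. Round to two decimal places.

1.26

%ΔQ_x = (1132 − 1685)/[(1685+1132)/2] = -553/1408.5 ≈ -0.3926.
%ΔP_y = (41.7 − 57.1)/[(57.1+41.7)/2] ≈ -0.3117.
E_xy = -0.3926/-0.3117 ≈ 1.26.
E_xy > 0, so natural gas and heating oil are substitutes.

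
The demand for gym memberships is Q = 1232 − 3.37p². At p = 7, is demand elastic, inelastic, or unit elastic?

At p = 7, Q = 1066.87.
dQ/dp = −2·3.37·p = −47.18.
Point elasticity E = (dQ/dp)·(p/Q) = -47.18 × 7/1066.87 ≈ -0.310.
|E| ≈ 0.310 < 1, so demand is inelastic.

inelastic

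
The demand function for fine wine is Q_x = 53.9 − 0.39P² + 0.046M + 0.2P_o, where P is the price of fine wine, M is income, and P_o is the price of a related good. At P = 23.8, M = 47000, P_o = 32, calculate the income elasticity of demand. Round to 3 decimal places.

1.080

First evaluate Q_x: 53.9 − 0.39(23.8)² + 0.046(47000) + 0.2(32) = 53.9 − 220.9116 + 2162 + 6.4 = 2001.3884.
∂Q_x/∂M = +0.046, so E_I = 0.046·(47000/2001.3884) ≈ 1.080.
E_I > 1: normal good (luxury).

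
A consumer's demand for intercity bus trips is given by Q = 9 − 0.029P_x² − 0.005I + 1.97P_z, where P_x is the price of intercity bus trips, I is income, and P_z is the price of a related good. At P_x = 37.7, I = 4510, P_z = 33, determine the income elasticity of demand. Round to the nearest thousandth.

Evaluating quantity at (P_x, I, P_z) gives Q = 9 − 0.029(37.7)² − 0.005(4510) + 1.97(33) = 9 − 41.2174 − 22.55 + 65.01 = 10.2426.
∂Q/∂I = −0.005, so E_I = -0.005·(4510/10.2426) ≈ -2.202.
E_I < 0: inferior good.

-2.202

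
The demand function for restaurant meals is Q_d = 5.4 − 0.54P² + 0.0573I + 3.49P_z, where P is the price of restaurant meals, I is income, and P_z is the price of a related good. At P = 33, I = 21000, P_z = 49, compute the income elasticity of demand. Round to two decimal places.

Q_d = 5.4 − 0.54(33)² + 0.0573(21000) + 3.49(49) = 5.4 − 588.06 + 1203.3 + 171.01 = 791.65.
∂Q_d/∂I = +0.0573, so E_I = 0.0573·(21000/791.65) ≈ 1.52.
E_I > 1: normal good (luxury).

1.52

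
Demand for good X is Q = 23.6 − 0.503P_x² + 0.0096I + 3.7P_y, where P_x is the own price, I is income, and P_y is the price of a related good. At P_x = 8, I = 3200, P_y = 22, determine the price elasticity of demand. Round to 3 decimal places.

Substituting, Q = 23.6 − 0.503(8)² + 0.0096(3200) + 3.7(22) = 23.6 − 32.192 + 30.72 + 81.4 = 103.528.
∂Q/∂P_x = −2·0.503·P_x = -8.048, so E_p = -8.048·(8/103.528) ≈ -0.622.
|E_p| < 1: demand is inelastic.

-0.622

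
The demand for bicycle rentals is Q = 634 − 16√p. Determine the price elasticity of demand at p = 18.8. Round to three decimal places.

At p = 18.8, Q = 564.6257.
dQ/dp = −16/(2√p) = −16/(2·4.3359).
Point elasticity E = (dQ/dp)·(p/Q) = -1.8451 × 18.8/564.6257 ≈ -0.061.
|E| < 1, so demand is inelastic at this price.

-0.061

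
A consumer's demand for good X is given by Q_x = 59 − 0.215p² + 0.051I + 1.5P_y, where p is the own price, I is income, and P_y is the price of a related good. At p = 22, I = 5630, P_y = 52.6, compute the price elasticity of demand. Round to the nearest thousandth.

At the given point, Q_x = 59 − 0.215(22)² + 0.051(5630) + 1.5(52.6) = 59 − 104.06 + 287.13 + 78.9 = 320.97.
∂Q_x/∂p = −2·0.215·p = -9.46, so E_p = -9.46·(22/320.97) ≈ -0.648.
|E_p| < 1: demand is inelastic.

-0.648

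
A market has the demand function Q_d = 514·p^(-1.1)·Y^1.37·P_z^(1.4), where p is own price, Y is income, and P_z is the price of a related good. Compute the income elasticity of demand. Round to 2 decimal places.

1.37

For a Cobb–Douglas (constant-elasticity) form Q_d = A·Y^α·…, the elasticity with respect to Y equals the exponent α at every point.
Here the exponent on Y is 1.37, so the income elasticity of demand is 1.37.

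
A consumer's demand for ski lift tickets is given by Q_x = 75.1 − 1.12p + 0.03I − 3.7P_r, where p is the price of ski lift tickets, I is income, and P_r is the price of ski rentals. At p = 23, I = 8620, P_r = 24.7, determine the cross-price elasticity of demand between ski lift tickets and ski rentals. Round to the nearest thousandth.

-0.422

First evaluate Q_x: 75.1 − 1.12(23) + 0.03(8620) − 3.7(24.7) = 75.1 − 25.76 + 258.6 − 91.39 = 216.55.
∂Q_x/∂P_r = −3.7, so E_xy = -3.7·(24.7/216.55) ≈ -0.422.
E_xy < 0: the goods are complements.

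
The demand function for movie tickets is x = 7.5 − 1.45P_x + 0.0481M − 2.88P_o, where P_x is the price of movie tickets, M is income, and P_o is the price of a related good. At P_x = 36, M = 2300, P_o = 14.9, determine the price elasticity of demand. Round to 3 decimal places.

-2.268

x = 7.5 − 1.45(36) + 0.0481(2300) − 2.88(14.9) = 7.5 − 52.2 + 110.63 − 42.912 = 23.018.
∂x/∂P_x = −1.45, so E_p = (−1.45)·(36/23.018) ≈ -2.268.
|E_p| > 1: demand is elastic.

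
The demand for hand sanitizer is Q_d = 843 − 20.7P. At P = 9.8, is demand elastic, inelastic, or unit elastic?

inelastic

At P = 9.8, Q_d = 640.14.
dQ_d/dP = −20.7.
Point elasticity E = (dQ_d/dP)·(P/Q_d) = -20.7 × 9.8/640.14 ≈ -0.317.
|E| ≈ 0.317 < 1, so demand is inelastic.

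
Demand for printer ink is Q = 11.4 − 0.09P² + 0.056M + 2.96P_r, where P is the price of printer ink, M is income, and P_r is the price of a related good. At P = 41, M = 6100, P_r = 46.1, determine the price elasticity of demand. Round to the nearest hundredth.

-0.89

Substituting, Q = 11.4 − 0.09(41)² + 0.056(6100) + 2.96(46.1) = 11.4 − 151.29 + 341.6 + 136.456 = 338.166.
∂Q/∂P = −2·0.09·P = -7.38, so E_p = -7.38·(41/338.166) ≈ -0.89.
|E_p| < 1: demand is inelastic.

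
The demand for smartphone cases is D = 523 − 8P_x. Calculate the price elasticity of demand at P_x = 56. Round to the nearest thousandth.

At P_x = 56, D = 75.
dD/dP_x = −8.
Point elasticity E = (dD/dP_x)·(P_x/D) = -8 × 56/75 ≈ -5.973.
|E| > 1, so demand is elastic at this price.

-5.973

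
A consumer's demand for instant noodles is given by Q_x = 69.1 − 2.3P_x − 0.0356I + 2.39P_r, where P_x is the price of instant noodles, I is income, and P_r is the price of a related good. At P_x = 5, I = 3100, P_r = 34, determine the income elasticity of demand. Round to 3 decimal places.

At the given point, Q_x = 69.1 − 2.3(5) − 0.0356(3100) + 2.39(34) = 69.1 − 11.5 − 110.36 + 81.26 = 28.5.
∂Q_x/∂I = −0.0356, so E_I = -0.0356·(3100/28.5) ≈ -3.872.
E_I < 0: inferior good.

-3.872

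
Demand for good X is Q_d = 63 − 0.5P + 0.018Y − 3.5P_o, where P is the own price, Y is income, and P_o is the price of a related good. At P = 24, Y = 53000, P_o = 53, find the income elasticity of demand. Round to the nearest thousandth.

1.164

Substituting, Q_d = 63 − 0.5(24) + 0.018(53000) − 3.5(53) = 63 − 12 + 954 − 185.5 = 819.5.
∂Q_d/∂Y = +0.018, so E_I = 0.018·(53000/819.5) ≈ 1.164.
E_I > 1: normal good (luxury).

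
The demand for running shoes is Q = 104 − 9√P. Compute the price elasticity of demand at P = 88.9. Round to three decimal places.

-2.217

At P = 88.9, Q = 19.1419.
dQ/dP = −9/(2√P) = −9/(2·9.4287).
Point elasticity E = (dQ/dP)·(P/Q) = -0.4773 × 88.9/19.1419 ≈ -2.217.
|E| > 1, so demand is elastic at this price.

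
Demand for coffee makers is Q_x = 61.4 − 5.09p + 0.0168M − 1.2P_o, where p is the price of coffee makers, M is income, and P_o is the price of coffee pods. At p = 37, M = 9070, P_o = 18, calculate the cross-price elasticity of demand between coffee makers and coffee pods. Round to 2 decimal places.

At the given point, Q_x = 61.4 − 5.09(37) + 0.0168(9070) − 1.2(18) = 61.4 − 188.33 + 152.376 − 21.6 = 3.846.
∂Q_x/∂P_o = −1.2, so E_xy = -1.2·(18/3.846) ≈ -5.62.
E_xy < 0: the goods are complements.

-5.62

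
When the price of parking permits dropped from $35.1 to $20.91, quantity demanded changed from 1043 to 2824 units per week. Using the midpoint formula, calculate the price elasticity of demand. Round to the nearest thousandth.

-1.818

%Δq = (2824 − 1043)/[(1043 + 2824)/2] = 1781/1933.5 ≈ 0.9211.
%Δp = (20.91 − 35.1)/[(35.1 + 20.91)/2] = -14.19/28.005 ≈ -0.5067.
Arc elasticity E = %Δq/%Δp ≈ 0.9211/-0.5067 ≈ -1.818.
|E| > 1: demand is elastic over this range.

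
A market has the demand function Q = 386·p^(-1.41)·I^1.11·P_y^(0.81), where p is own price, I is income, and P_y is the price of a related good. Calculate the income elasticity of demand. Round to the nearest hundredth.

1.11

For a Cobb–Douglas (constant-elasticity) form Q = A·I^α·…, the elasticity with respect to I equals the exponent α at every point.
Here the exponent on I is 1.11, so the income elasticity of demand is 1.11.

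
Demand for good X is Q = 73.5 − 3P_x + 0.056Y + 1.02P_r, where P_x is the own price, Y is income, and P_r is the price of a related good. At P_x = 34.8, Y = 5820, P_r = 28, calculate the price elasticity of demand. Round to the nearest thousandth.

Q = 73.5 − 3(34.8) + 0.056(5820) + 1.02(28) = 73.5 − 104.4 + 325.92 + 28.56 = 323.58.
∂Q/∂P_x = −3, so E_p = (−3)·(34.8/323.58) ≈ -0.323.
|E_p| < 1: demand is inelastic.

-0.323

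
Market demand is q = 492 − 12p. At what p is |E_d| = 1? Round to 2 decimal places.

20.50

For linear demand q = a − bp, E = −bp/(a − bp). |E| = 1 ⇒ bp = a − bp ⇒ p = a/(2b).
p = 492/(2·12) = 20.50.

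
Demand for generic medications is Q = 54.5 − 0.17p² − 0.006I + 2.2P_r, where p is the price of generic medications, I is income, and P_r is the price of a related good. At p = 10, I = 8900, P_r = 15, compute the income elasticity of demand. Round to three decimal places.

Evaluating quantity at (p, I, P_r) gives Q = 54.5 − 0.17(10)² − 0.006(8900) + 2.2(15) = 54.5 − 17 − 53.4 + 33 = 17.1.
∂Q/∂I = −0.006, so E_I = -0.006·(8900/17.1) ≈ -3.123.
E_I < 0: inferior good.

-3.123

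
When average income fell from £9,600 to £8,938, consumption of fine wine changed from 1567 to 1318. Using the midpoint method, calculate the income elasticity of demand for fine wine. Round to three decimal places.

2.417

%ΔQ = (1318 − 1567)/[(1567+1318)/2] = -249/1442.5 ≈ -0.1726.
%ΔY = (8,938 − 9,600)/[(9,600+8,938)/2] = -662/9269 ≈ -0.0714.
E_I = %ΔQ/%ΔY ≈ 2.417.
E_I > 1: normal good (luxury).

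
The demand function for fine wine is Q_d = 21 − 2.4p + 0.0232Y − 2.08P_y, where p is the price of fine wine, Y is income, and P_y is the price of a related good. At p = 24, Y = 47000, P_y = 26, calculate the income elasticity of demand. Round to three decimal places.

1.091

Substituting, Q_d = 21 − 2.4(24) + 0.0232(47000) − 2.08(26) = 21 − 57.6 + 1090.4 − 54.08 = 999.72.
∂Q_d/∂Y = +0.0232, so E_I = 0.0232·(47000/999.72) ≈ 1.091.
E_I > 1: normal good (luxury).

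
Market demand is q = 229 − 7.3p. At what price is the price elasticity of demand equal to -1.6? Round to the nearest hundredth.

Set −bp/(a − bp) = −1.6 ⇒ bp = 1.6(a − bp) ⇒ bp(1+1.6) = 1.6·a.
p = 1.6·229/(7.3·2.6) ≈ 19.30.

19.30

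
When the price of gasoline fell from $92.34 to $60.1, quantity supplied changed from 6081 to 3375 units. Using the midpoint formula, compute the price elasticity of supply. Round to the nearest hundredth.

%Δq = (3375 − 6081)/[(6081 + 3375)/2] = -2706/4728 ≈ -0.5723.
%ΔP = (60.1 − 92.34)/[(92.34 + 60.1)/2] = -32.24/76.22 ≈ -0.4230.
Arc elasticity E = %Δq/%ΔP ≈ -0.5723/-0.4230 ≈ 1.35.
|E| > 1: supply is elastic over this range.

1.35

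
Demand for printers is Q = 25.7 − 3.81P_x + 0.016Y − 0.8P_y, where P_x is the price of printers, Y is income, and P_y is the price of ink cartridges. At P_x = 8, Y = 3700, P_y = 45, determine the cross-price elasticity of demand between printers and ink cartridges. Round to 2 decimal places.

-1.95

Evaluating quantity at (P_x, Y, P_y) gives Q = 25.7 − 3.81(8) + 0.016(3700) − 0.8(45) = 25.7 − 30.48 + 59.2 − 36 = 18.42.
∂Q/∂P_y = −0.8, so E_xy = -0.8·(45/18.42) ≈ -1.95.
E_xy < 0: the goods are complements.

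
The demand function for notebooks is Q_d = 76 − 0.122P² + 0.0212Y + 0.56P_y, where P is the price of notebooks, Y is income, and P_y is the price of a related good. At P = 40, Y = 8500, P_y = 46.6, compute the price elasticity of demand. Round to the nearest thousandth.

Substituting, Q_d = 76 − 0.122(40)² + 0.0212(8500) + 0.56(46.6) = 76 − 195.2 + 180.2 + 26.096 = 87.096.
∂Q_d/∂P = −2·0.122·P = -9.76, so E_p = -9.76·(40/87.096) ≈ -4.482.
|E_p| > 1: demand is elastic.

-4.482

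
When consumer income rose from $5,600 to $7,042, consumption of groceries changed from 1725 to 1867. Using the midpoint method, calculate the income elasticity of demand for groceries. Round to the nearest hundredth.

0.35

%ΔQ = (1867 − 1725)/[(1725+1867)/2] = 142/1796 ≈ 0.0791.
%ΔI = (7,042 − 5,600)/[(5,600+7,042)/2] = 1442/6321 ≈ 0.2281.
E_I = %ΔQ/%ΔI ≈ 0.35.
E_I ∈ (0,1): normal good (necessity).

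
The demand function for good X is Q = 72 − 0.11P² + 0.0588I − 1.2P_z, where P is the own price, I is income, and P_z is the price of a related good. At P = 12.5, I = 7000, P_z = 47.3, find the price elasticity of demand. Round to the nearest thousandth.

Substituting, Q = 72 − 0.11(12.5)² + 0.0588(7000) − 1.2(47.3) = 72 − 17.1875 + 411.6 − 56.76 = 409.6525.
∂Q/∂P = −2·0.11·P = -2.75, so E_p = -2.75·(12.5/409.6525) ≈ -0.084.
|E_p| < 1: demand is inelastic.

-0.084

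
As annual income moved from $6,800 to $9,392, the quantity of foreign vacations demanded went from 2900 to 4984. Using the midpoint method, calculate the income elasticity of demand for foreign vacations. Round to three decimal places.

%ΔQ = (4984 − 2900)/[(2900+4984)/2] = 2084/3942 ≈ 0.5287.
%ΔY = (9,392 − 6,800)/[(6,800+9,392)/2] = 2592/8096 ≈ 0.3202.
E_I = %ΔQ/%ΔY ≈ 1.651.
E_I > 1: normal good (luxury).

1.651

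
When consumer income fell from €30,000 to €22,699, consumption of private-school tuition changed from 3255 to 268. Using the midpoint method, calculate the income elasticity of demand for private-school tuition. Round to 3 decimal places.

%ΔQ = (268 − 3255)/[(3255+268)/2] = -2987/1761.5 ≈ -1.6957.
%ΔI = (22,699 − 30,000)/[(30,000+22,699)/2] = -7301/26349.5 ≈ -0.2771.
E_I = %ΔQ/%ΔI ≈ 6.120.
E_I > 1: normal good (luxury).

6.120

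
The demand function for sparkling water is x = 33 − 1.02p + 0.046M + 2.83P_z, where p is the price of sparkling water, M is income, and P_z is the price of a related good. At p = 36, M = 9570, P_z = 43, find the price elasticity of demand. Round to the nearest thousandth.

Substituting, x = 33 − 1.02(36) + 0.046(9570) + 2.83(43) = 33 − 36.72 + 440.22 + 121.69 = 558.19.
∂x/∂p = −1.02, so E_p = (−1.02)·(36/558.19) ≈ -0.066.
|E_p| < 1: demand is inelastic.

-0.066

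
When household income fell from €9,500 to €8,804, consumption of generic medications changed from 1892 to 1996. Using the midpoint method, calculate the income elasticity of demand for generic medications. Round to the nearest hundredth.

%ΔQ = (1996 − 1892)/[(1892+1996)/2] = 104/1944 ≈ 0.0535.
%ΔI = (8,804 − 9,500)/[(9,500+8,804)/2] = -696/9152 ≈ -0.0760.
E_I = %ΔQ/%ΔI ≈ -0.70.
E_I < 0: inferior good.

-0.70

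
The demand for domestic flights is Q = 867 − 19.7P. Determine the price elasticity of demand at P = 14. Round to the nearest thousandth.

At P = 14, Q = 591.2.
dQ/dP = −19.7.
Point elasticity E = (dQ/dP)·(P/Q) = -19.7 × 14/591.2 ≈ -0.467.
|E| < 1, so demand is inelastic at this price.

-0.467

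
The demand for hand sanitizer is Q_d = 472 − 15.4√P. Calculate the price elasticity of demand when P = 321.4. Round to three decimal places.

At P = 321.4, Q_d = 195.9145.
dQ_d/dP = −15.4/(2√P) = −15.4/(2·17.9276).
Point elasticity E = (dQ_d/dP)·(P/Q_d) = -0.4295 × 321.4/195.9145 ≈ -0.705.
|E| < 1, so demand is inelastic at this price.

-0.705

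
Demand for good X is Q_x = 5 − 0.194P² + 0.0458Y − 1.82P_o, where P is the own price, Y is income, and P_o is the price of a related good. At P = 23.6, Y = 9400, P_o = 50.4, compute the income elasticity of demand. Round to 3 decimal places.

1.826

Substituting, Q_x = 5 − 0.194(23.6)² + 0.0458(9400) − 1.82(50.4) = 5 − 108.0502 + 430.52 − 91.728 = 235.7418.
∂Q_x/∂Y = +0.0458, so E_I = 0.0458·(9400/235.7418) ≈ 1.826.
E_I > 1: normal good (luxury).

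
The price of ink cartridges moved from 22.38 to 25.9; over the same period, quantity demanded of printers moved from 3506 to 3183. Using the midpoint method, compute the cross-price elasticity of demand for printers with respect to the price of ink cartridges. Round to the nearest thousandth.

%ΔQ_x = (3183 − 3506)/[(3506+3183)/2] = -323/3344.5 ≈ -0.0966.
%ΔP_y = (25.9 − 22.38)/[(22.38+25.9)/2] ≈ 0.1458.
E_xy = -0.0966/0.1458 ≈ -0.662.
E_xy < 0, so printers and ink cartridges are complements.

-0.662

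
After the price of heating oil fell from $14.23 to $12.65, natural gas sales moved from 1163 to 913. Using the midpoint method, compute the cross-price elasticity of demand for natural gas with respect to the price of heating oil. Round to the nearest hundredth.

%ΔQ_x = (913 − 1163)/[(1163+913)/2] = -250/1038 ≈ -0.2408.
%ΔP_y = (12.65 − 14.23)/[(14.23+12.65)/2] ≈ -0.1176.
E_xy = -0.2408/-0.1176 ≈ 2.05.
E_xy > 0, so natural gas and heating oil are substitutes.

2.05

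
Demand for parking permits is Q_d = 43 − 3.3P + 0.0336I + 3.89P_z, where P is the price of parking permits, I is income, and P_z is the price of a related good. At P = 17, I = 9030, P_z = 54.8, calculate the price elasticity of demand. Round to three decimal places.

At the given point, Q_d = 43 − 3.3(17) + 0.0336(9030) + 3.89(54.8) = 43 − 56.1 + 303.408 + 213.172 = 503.48.
∂Q_d/∂P = −3.3, so E_p = (−3.3)·(17/503.48) ≈ -0.111.
|E_p| < 1: demand is inelastic.

-0.111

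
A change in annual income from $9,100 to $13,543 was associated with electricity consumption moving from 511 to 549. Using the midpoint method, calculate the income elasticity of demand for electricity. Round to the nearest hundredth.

%ΔQ = (549 − 511)/[(511+549)/2] = 38/530 ≈ 0.0717.
%ΔI = (13,543 − 9,100)/[(9,100+13,543)/2] = 4443/11321.5 ≈ 0.3924.
E_I = %ΔQ/%ΔI ≈ 0.18.
E_I ∈ (0,1): normal good (necessity).

0.18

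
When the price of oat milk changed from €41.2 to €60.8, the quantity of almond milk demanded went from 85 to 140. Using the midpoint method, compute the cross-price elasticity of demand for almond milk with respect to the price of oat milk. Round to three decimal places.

1.272

%ΔQ_x = (140 − 85)/[(85+140)/2] = 55/112.5 ≈ 0.4889.
%ΔP_y = (60.8 − 41.2)/[(41.2+60.8)/2] ≈ 0.3843.
E_xy = 0.4889/0.3843 ≈ 1.272.
E_xy > 0, so almond milk and oat milk are substitutes.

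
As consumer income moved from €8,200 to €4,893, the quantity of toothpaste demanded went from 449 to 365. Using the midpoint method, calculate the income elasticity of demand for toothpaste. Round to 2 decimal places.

%ΔQ = (365 − 449)/[(449+365)/2] = -84/407 ≈ -0.2064.
%ΔM = (4,893 − 8,200)/[(8,200+4,893)/2] = -3307/6546.5 ≈ -0.5052.
E_I = %ΔQ/%ΔM ≈ 0.41.
E_I ∈ (0,1): normal good (necessity).

0.41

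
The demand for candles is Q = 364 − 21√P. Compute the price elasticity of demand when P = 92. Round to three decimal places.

-0.619

At P = 92, Q = 162.5751.
dQ/dP = −21/(2√P) = −21/(2·9.5917).
Point elasticity E = (dQ/dP)·(P/Q) = -1.0947 × 92/162.5751 ≈ -0.619.
|E| < 1, so demand is inelastic at this price.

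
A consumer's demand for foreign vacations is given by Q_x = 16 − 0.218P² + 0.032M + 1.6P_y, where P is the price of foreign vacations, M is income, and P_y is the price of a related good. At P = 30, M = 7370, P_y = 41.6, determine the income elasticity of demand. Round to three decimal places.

At the given point, Q_x = 16 − 0.218(30)² + 0.032(7370) + 1.6(41.6) = 16 − 196.2 + 235.84 + 66.56 = 122.2.
∂Q_x/∂M = +0.032, so E_I = 0.032·(7370/122.2) ≈ 1.930.
E_I > 1: normal good (luxury).

1.930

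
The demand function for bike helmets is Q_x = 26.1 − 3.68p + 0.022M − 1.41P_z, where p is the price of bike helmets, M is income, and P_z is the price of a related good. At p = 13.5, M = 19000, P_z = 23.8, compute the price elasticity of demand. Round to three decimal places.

Q_x = 26.1 − 3.68(13.5) + 0.022(19000) − 1.41(23.8) = 26.1 − 49.68 + 418 − 33.558 = 360.862.
∂Q_x/∂p = −3.68, so E_p = (−3.68)·(13.5/360.862) ≈ -0.138.
|E_p| < 1: demand is inelastic.

-0.138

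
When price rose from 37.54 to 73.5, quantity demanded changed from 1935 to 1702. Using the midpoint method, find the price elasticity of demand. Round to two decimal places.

%ΔQ = (1702 − 1935)/[(1935 + 1702)/2] = -233/1818.5 ≈ -0.1281.
%Δp = (73.5 − 37.54)/[(37.54 + 73.5)/2] = 35.96/55.52 ≈ 0.6477.
Arc elasticity E = %ΔQ/%Δp ≈ -0.1281/0.6477 ≈ -0.20.
|E| < 1: demand is inelastic over this range.

-0.20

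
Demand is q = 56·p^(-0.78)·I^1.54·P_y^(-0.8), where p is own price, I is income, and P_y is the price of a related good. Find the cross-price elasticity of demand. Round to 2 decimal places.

For a Cobb–Douglas (constant-elasticity) form q = A·P_y^α·…, the elasticity with respect to P_y equals the exponent α at every point.
Here the exponent on P_y is -0.8, so the cross-price elasticity of demand is -0.80.

-0.80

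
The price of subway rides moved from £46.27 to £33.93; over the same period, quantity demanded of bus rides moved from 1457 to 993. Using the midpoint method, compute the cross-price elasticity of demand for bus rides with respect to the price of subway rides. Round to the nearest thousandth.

1.231

%ΔQ_x = (993 − 1457)/[(1457+993)/2] = -464/1225 ≈ -0.3788.
%ΔP_y = (33.93 − 46.27)/[(46.27+33.93)/2] ≈ -0.3077.
E_xy = -0.3788/-0.3077 ≈ 1.231.
E_xy > 0, so bus rides and subway rides are substitutes.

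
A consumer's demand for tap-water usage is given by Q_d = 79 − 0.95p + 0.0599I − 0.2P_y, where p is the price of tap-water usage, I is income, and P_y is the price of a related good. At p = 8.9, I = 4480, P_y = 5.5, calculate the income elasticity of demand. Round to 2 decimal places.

At the given point, Q_d = 79 − 0.95(8.9) + 0.0599(4480) − 0.2(5.5) = 79 − 8.455 + 268.352 − 1.1 = 337.797.
∂Q_d/∂I = +0.0599, so E_I = 0.0599·(4480/337.797) ≈ 0.79.
E_I ∈ (0,1): normal good (necessity).

0.79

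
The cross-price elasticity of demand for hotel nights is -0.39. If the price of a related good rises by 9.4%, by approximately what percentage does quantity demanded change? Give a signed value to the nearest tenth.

-3.7

%ΔQ ≈ E × %ΔP_y = (-0.39) × (9.4%) ≈ -3.7%.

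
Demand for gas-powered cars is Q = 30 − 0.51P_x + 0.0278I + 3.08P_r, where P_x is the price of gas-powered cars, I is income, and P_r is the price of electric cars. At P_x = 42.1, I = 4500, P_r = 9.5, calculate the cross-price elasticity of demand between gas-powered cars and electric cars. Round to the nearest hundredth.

0.18

Q = 30 − 0.51(42.1) + 0.0278(4500) + 3.08(9.5) = 30 − 21.471 + 125.1 + 29.26 = 162.889.
∂Q/∂P_r = +3.08, so E_xy = 3.08·(9.5/162.889) ≈ 0.18.
E_xy > 0: the goods are substitutes.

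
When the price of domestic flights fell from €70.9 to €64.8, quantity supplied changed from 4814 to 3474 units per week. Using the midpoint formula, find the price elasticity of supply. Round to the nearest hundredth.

%Δq = (3474 − 4814)/[(4814 + 3474)/2] = -1340/4144 ≈ -0.3234.
%ΔP = (64.8 − 70.9)/[(70.9 + 64.8)/2] = -6.1/67.85 ≈ -0.0899.
Arc elasticity E = %Δq/%ΔP ≈ -0.3234/-0.0899 ≈ 3.60.
|E| > 1: supply is elastic over this range.

3.60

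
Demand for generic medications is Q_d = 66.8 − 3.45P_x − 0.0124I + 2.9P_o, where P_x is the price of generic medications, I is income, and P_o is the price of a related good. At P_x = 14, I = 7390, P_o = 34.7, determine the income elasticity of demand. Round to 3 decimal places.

-3.333

Substituting, Q_d = 66.8 − 3.45(14) − 0.0124(7390) + 2.9(34.7) = 66.8 − 48.3 − 91.636 + 100.63 = 27.494.
∂Q_d/∂I = −0.0124, so E_I = -0.0124·(7390/27.494) ≈ -3.333.
E_I < 0: inferior good.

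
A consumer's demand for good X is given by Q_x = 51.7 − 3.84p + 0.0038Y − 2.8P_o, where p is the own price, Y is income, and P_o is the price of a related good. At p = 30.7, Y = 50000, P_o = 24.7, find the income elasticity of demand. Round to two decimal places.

At the given point, Q_x = 51.7 − 3.84(30.7) + 0.0038(50000) − 2.8(24.7) = 51.7 − 117.888 + 190 − 69.16 = 54.652.
∂Q_x/∂Y = +0.0038, so E_I = 0.0038·(50000/54.652) ≈ 3.48.
E_I > 1: normal good (luxury).

3.48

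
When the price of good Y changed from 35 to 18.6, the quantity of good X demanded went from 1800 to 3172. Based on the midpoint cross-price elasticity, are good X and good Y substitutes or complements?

complements

%ΔQ_x = (3172 − 1800)/[(1800+3172)/2] = 1372/2486 ≈ 0.5519.
%ΔP_y = (18.6 − 35)/[(35+18.6)/2] ≈ -0.6119.
E_xy = 0.5519/-0.6119 ≈ -0.902.
E_xy < 0, so the goods are complements.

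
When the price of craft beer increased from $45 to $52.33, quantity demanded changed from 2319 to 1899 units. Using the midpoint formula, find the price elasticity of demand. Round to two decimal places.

%Δq = (1899 − 2319)/[(2319 + 1899)/2] = -420/2109 ≈ -0.1991.
%Δp = (52.33 − 45)/[(45 + 52.33)/2] = 7.33/48.665 ≈ 0.1506.
Arc elasticity E = %Δq/%Δp ≈ -0.1991/0.1506 ≈ -1.32.
|E| > 1: demand is elastic over this range.

-1.32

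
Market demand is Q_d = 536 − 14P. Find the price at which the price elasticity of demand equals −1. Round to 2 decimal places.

For linear demand Q_d = a − bP, E = −bP/(a − bP). |E| = 1 ⇒ bP = a − bP ⇒ P = a/(2b).
P = 536/(2·14) ≈ 19.14.

19.14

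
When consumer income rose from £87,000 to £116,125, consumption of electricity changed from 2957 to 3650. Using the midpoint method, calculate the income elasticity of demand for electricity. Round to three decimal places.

%ΔQ = (3650 − 2957)/[(2957+3650)/2] = 693/3303.5 ≈ 0.2098.
%ΔM = (116,125 − 87,000)/[(87,000+116,125)/2] = 29125/101562.5 ≈ 0.2868.
E_I = %ΔQ/%ΔM ≈ 0.732.
E_I ∈ (0,1): normal good (necessity).

0.732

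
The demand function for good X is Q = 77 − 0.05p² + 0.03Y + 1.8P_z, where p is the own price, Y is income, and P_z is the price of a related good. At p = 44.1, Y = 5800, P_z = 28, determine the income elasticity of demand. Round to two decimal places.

Q = 77 − 0.05(44.1)² + 0.03(5800) + 1.8(28) = 77 − 97.2405 + 174 + 50.4 = 204.1595.
∂Q/∂Y = +0.03, so E_I = 0.03·(5800/204.1595) ≈ 0.85.
E_I ∈ (0,1): normal good (necessity).

0.85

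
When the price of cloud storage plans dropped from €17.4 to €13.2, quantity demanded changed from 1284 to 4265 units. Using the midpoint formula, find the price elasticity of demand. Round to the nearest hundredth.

-3.91

%Δq = (4265 − 1284)/[(1284 + 4265)/2] = 2981/2774.5 ≈ 1.0744.
%Δp = (13.2 − 17.4)/[(17.4 + 13.2)/2] = -4.2/15.3 ≈ -0.2745.
Arc elasticity E = %Δq/%Δp ≈ 1.0744/-0.2745 ≈ -3.91.
|E| > 1: demand is elastic over this range.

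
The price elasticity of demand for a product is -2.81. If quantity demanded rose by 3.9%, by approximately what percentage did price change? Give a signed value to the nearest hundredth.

%ΔQ ≈ E × %ΔP ⇒ %ΔP = %ΔQ / E = (3.9%)/(-2.81) ≈ -1.39%.

-1.39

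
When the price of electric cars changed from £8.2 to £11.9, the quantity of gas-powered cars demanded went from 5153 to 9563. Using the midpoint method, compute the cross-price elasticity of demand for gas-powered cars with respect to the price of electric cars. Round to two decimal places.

%ΔQ_x = (9563 − 5153)/[(5153+9563)/2] = 4410/7358 ≈ 0.5993.
%ΔP_y = (11.9 − 8.2)/[(8.2+11.9)/2] ≈ 0.3682.
E_xy = 0.5993/0.3682 ≈ 1.63.
E_xy > 0, so gas-powered cars and electric cars are substitutes.

1.63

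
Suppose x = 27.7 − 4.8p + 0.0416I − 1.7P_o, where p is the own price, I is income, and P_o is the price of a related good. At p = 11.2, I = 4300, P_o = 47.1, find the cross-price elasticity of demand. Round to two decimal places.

-1.10

First evaluate x: 27.7 − 4.8(11.2) + 0.0416(4300) − 1.7(47.1) = 27.7 − 53.76 + 178.88 − 80.07 = 72.75.
∂x/∂P_o = −1.7, so E_xy = -1.7·(47.1/72.75) ≈ -1.10.
E_xy < 0: the goods are complements.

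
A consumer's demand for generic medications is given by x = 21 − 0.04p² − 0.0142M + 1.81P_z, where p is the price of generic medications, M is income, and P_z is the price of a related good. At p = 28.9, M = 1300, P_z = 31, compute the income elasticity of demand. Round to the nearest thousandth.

x = 21 − 0.04(28.9)² − 0.0142(1300) + 1.81(31) = 21 − 33.4084 − 18.46 + 56.11 = 25.2416.
∂x/∂M = −0.0142, so E_I = -0.0142·(1300/25.2416) ≈ -0.731.
E_I < 0: inferior good.

-0.731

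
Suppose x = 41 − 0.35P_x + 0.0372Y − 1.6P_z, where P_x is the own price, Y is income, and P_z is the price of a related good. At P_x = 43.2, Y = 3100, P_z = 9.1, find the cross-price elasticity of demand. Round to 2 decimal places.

At the given point, x = 41 − 0.35(43.2) + 0.0372(3100) − 1.6(9.1) = 41 − 15.12 + 115.32 − 14.56 = 126.64.
∂x/∂P_z = −1.6, so E_xy = -1.6·(9.1/126.64) ≈ -0.11.
E_xy < 0: the goods are complements.

-0.11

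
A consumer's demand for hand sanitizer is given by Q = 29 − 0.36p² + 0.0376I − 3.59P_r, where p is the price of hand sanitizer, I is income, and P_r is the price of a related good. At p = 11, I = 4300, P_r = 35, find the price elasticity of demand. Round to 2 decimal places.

Substituting, Q = 29 − 0.36(11)² + 0.0376(4300) − 3.59(35) = 29 − 43.56 + 161.68 − 125.65 = 21.47.
∂Q/∂p = −2·0.36·p = -7.92, so E_p = -7.92·(11/21.47) ≈ -4.06.
|E_p| > 1: demand is elastic.

-4.06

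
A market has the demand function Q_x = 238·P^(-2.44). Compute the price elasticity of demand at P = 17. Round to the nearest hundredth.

For a Cobb–Douglas (constant-elasticity) form Q_x = A·P^α·…, the elasticity with respect to P equals the exponent α at every point.
Here the exponent on P is -2.44, so the price elasticity of demand is -2.44.

-2.44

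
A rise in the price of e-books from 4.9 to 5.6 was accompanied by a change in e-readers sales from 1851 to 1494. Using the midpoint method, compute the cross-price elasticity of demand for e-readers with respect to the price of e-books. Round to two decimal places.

%ΔQ_x = (1494 − 1851)/[(1851+1494)/2] = -357/1672.5 ≈ -0.2135.
%ΔP_y = (5.6 − 4.9)/[(4.9+5.6)/2] ≈ 0.1333.
E_xy = -0.2135/0.1333 ≈ -1.60.
E_xy < 0, so e-readers and e-books are complements.

-1.60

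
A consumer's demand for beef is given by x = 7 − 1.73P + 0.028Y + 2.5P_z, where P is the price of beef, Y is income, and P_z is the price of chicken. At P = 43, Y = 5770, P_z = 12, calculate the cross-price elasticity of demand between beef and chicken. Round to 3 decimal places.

0.242

First evaluate x: 7 − 1.73(43) + 0.028(5770) + 2.5(12) = 7 − 74.39 + 161.56 + 30 = 124.17.
∂x/∂P_z = +2.5, so E_xy = 2.5·(12/124.17) ≈ 0.242.
E_xy > 0: the goods are substitutes.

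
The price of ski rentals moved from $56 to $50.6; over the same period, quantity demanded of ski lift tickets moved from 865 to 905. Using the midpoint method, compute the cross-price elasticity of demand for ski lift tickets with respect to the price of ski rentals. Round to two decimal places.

-0.45

%ΔQ_x = (905 − 865)/[(865+905)/2] = 40/885 ≈ 0.0452.
%ΔP_y = (50.6 − 56)/[(56+50.6)/2] ≈ -0.1013.
E_xy = 0.0452/-0.1013 ≈ -0.45.
E_xy < 0, so ski lift tickets and ski rentals are complements.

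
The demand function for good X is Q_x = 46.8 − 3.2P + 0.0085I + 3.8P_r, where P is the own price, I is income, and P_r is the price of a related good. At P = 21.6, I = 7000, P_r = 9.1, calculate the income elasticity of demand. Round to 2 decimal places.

0.83

Evaluating quantity at (P, I, P_r) gives Q_x = 46.8 − 3.2(21.6) + 0.0085(7000) + 3.8(9.1) = 46.8 − 69.12 + 59.5 + 34.58 = 71.76.
∂Q_x/∂I = +0.0085, so E_I = 0.0085·(7000/71.76) ≈ 0.83.
E_I ∈ (0,1): normal good (necessity).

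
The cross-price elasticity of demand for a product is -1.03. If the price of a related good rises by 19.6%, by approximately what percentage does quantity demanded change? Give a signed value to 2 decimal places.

%ΔQ ≈ E × %ΔP_y = (-1.03) × (19.6%) ≈ -20.19%.

-20.19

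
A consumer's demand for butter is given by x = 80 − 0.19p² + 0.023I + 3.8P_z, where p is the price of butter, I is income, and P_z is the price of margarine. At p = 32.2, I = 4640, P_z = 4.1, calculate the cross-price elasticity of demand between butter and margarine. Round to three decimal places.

2.939

x = 80 − 0.19(32.2)² + 0.023(4640) + 3.8(4.1) = 80 − 196.9996 + 106.72 + 15.58 = 5.3004.
∂x/∂P_z = +3.8, so E_xy = 3.8·(4.1/5.3004) ≈ 2.939.
E_xy > 0: the goods are substitutes.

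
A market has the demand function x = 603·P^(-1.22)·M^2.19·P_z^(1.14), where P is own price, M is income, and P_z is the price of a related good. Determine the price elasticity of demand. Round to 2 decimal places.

For a Cobb–Douglas (constant-elasticity) form x = A·P^α·…, the elasticity with respect to P equals the exponent α at every point.
Here the exponent on P is -1.22, so the price elasticity of demand is -1.22.

-1.22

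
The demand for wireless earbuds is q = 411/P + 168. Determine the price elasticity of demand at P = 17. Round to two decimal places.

-0.13

At P = 17, q = 192.1765.
dq/dP = −411/P² = −1.4221.
Point elasticity E = (dq/dP)·(P/q) = -1.4221 × 17/192.1765 ≈ -0.13.
|E| < 1, so demand is inelastic at this price.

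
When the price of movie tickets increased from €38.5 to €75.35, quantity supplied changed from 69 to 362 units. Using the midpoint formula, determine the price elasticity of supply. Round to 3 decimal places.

2.100

%Δq = (362 − 69)/[(69 + 362)/2] = 293/215.5 ≈ 1.3596.
%Δp = (75.35 − 38.5)/[(38.5 + 75.35)/2] = 36.85/56.925 ≈ 0.6473.
Arc elasticity E = %Δq/%Δp ≈ 1.3596/0.6473 ≈ 2.100.
|E| > 1: supply is elastic over this range.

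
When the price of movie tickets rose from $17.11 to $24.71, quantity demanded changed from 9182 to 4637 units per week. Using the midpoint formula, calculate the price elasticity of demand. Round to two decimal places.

%ΔQ = (4637 − 9182)/[(9182 + 4637)/2] = -4545/6909.5 ≈ -0.6578.
%ΔP = (24.71 − 17.11)/[(17.11 + 24.71)/2] = 7.6/20.91 ≈ 0.3635.
Arc elasticity E = %ΔQ/%ΔP ≈ -0.6578/0.3635 ≈ -1.81.
|E| > 1: demand is elastic over this range.

-1.81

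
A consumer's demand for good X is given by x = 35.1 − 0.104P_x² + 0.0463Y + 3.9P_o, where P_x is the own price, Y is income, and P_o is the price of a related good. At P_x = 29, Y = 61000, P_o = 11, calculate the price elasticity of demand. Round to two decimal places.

At the given point, x = 35.1 − 0.104(29)² + 0.0463(61000) + 3.9(11) = 35.1 − 87.464 + 2824.3 + 42.9 = 2814.836.
∂x/∂P_x = −2·0.104·P_x = -6.032, so E_p = -6.032·(29/2814.836) ≈ -0.06.
|E_p| < 1: demand is inelastic.

-0.06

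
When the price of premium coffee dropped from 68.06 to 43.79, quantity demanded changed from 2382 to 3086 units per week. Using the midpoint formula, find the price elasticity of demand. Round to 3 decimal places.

-0.593

%ΔQ = (3086 − 2382)/[(2382 + 3086)/2] = 704/2734 ≈ 0.2575.
%ΔP = (43.79 − 68.06)/[(68.06 + 43.79)/2] = -24.27/55.925 ≈ -0.4340.
Arc elasticity E = %ΔQ/%ΔP ≈ 0.2575/-0.4340 ≈ -0.593.
|E| < 1: demand is inelastic over this range.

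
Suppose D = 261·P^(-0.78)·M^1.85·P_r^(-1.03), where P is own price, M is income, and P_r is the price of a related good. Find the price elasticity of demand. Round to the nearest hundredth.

-0.78

For a Cobb–Douglas (constant-elasticity) form D = A·P^α·…, the elasticity with respect to P equals the exponent α at every point.
Here the exponent on P is -0.78, so the price elasticity of demand is -0.78.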